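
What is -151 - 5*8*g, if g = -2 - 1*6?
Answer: 169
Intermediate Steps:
g = -8 (g = -2 - 6 = -8)
-151 - 5*8*g = -151 - 5*8*(-8) = -151 - 40*(-8) = -151 - 1*(-320) = -151 + 320 = 169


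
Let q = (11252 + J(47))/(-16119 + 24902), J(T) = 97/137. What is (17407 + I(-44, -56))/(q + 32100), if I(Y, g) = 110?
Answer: 21077698107/38626540721 ≈ 0.54568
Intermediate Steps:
J(T) = 97/137 (J(T) = 97*(1/137) = 97/137)
q = 1541621/1203271 (q = (11252 + 97/137)/(-16119 + 24902) = (1541621/137)/8783 = (1541621/137)*(1/8783) = 1541621/1203271 ≈ 1.2812)
(17407 + I(-44, -56))/(q + 32100) = (17407 + 110)/(1541621/1203271 + 32100) = 17517/(38626540721/1203271) = 17517*(1203271/38626540721) = 21077698107/38626540721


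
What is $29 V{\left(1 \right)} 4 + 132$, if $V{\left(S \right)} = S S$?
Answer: $248$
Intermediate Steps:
$V{\left(S \right)} = S^{2}$
$29 V{\left(1 \right)} 4 + 132 = 29 \cdot 1^{2} \cdot 4 + 132 = 29 \cdot 1 \cdot 4 + 132 = 29 \cdot 4 + 132 = 116 + 132 = 248$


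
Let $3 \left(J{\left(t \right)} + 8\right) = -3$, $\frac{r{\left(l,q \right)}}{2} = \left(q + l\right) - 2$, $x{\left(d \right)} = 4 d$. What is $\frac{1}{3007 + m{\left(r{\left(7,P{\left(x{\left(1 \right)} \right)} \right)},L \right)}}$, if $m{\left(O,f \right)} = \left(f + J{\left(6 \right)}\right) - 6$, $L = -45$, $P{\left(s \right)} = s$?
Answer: $\frac{1}{2947} \approx 0.00033933$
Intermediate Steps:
$r{\left(l,q \right)} = -4 + 2 l + 2 q$ ($r{\left(l,q \right)} = 2 \left(\left(q + l\right) - 2\right) = 2 \left(\left(l + q\right) - 2\right) = 2 \left(-2 + l + q\right) = -4 + 2 l + 2 q$)
$J{\left(t \right)} = -9$ ($J{\left(t \right)} = -8 + \frac{1}{3} \left(-3\right) = -8 - 1 = -9$)
$m{\left(O,f \right)} = -15 + f$ ($m{\left(O,f \right)} = \left(f - 9\right) - 6 = \left(-9 + f\right) - 6 = -15 + f$)
$\frac{1}{3007 + m{\left(r{\left(7,P{\left(x{\left(1 \right)} \right)} \right)},L \right)}} = \frac{1}{3007 - 60} = \frac{1}{2947}$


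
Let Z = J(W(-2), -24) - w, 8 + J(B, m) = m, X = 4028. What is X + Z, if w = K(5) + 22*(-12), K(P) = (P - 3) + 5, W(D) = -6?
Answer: 4253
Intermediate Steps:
J(B, m) = -8 + m
K(P) = 2 + P (K(P) = (-3 + P) + 5 = 2 + P)
w = -257 (w = (2 + 5) + 22*(-12) = 7 - 264 = -257)
Z = 225 (Z = (-8 - 24) - 1*(-257) = -32 + 257 = 225)
X + Z = 4028 + 225 = 4253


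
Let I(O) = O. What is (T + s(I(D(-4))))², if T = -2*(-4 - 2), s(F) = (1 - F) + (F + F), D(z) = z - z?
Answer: 169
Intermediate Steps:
D(z) = 0
s(F) = 1 + F (s(F) = (1 - F) + 2*F = 1 + F)
T = 12 (T = -2*(-6) = 12)
(T + s(I(D(-4))))² = (12 + (1 + 0))² = (12 + 1)² = 13² = 169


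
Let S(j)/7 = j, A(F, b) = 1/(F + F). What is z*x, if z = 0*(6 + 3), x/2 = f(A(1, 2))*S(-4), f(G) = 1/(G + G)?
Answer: 0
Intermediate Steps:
A(F, b) = 1/(2*F)
f(G) = 1/(2*G)
S(j) = 7*j
x = -56 (x = 2*((1/(2*(((½)/1))))*(7*(-4))) = 2*((1/(2*(((½)*1))))*(-28)) = 2*((1/(2*(½)))*(-28)) = 2*(((½)*2)*(-28)) = 2*(1*(-28)) = 2*(-28) = -56)
z = 0 (z = 0*9 = 0)
z*x = 0*(-56) = 0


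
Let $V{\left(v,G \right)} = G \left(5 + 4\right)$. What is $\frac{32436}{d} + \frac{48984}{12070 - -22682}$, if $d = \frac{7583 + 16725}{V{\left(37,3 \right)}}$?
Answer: $\frac{329432621}{8799496} \approx 37.438$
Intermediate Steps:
$V{\left(v,G \right)} = 9 G$ ($V{\left(v,G \right)} = G 9 = 9 G$)
$d = \frac{24308}{27}$ ($d = \frac{7583 + 16725}{9 \cdot 3} = \frac{24308}{27} \approx 900.3$)
$\frac{32436}{d} + \frac{48984}{12070 - -22682} = \frac{32436}{\frac{24308}{27}} + \frac{48984}{12070 - -22682} = 32436 \cdot \frac{27}{24308} + \frac{48984}{12070 + 22682} = \frac{218943}{6077} + \frac{48984}{34752} = \frac{218943}{6077} + 48984 \cdot \frac{1}{34752} = \frac{218943}{6077} + \frac{2041}{1448} = \frac{329432621}{8799496}$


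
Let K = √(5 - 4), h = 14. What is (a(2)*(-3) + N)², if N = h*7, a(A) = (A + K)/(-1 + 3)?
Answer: 34969/4 ≈ 8742.3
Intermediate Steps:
K = 1 (K = √1 = 1)
a(A) = ½ + A/2 (a(A) = (A + 1)/(-1 + 3) = (1 + A)/2 = (1 + A)*(½) = ½ + A/2)
N = 98 (N = 14*7 = 98)
(a(2)*(-3) + N)² = ((½ + (½)*2)*(-3) + 98)² = ((½ + 1)*(-3) + 98)² = ((3/2)*(-3) + 98)² = (-9/2 + 98)² = (187/2)² = 34969/4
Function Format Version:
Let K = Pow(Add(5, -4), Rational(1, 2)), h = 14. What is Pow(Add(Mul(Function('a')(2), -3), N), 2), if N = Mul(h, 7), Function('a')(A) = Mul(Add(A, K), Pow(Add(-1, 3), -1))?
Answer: Rational(34969, 4) ≈ 8742.3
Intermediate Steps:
K = 1 (K = Pow(1, Rational(1, 2)) = 1)
Function('a')(A) = Add(Rational(1, 2), Mul(Rational(1, 2), A)) (Function('a')(A) = Mul(Add(A, 1), Pow(Add(-1, 3), -1)) = Mul(Add(1, A), Pow(2, -1)) = Mul(Add(1, A), Rational(1, 2)) = Add(Rational(1, 2), Mul(Rational(1, 2), A)))
N = 98 (N = Mul(14, 7) = 98)
Pow(Add(Mul(Function('a')(2), -3), N), 2) = Pow(Add(Mul(Add(Rational(1, 2), Mul(Rational(1, 2), 2)), -3), 98), 2) = Pow(Add(Mul(Add(Rational(1, 2), 1), -3), 98), 2) = Pow(Add(Mul(Rational(3, 2), -3), 98), 2) = Pow(Add(Rational(-9, 2), 98), 2) = Pow(Rational(187, 2), 2) = Rational(34969, 4)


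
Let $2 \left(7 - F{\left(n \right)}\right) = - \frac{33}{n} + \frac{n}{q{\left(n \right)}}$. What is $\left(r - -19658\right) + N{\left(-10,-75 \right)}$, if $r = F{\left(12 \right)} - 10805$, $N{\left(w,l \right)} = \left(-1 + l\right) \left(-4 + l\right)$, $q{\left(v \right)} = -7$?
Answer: $\frac{832509}{56} \approx 14866.0$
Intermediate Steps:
$F{\left(n \right)} = 7 + \frac{n}{14} + \frac{33}{2 n}$ ($F{\left(n \right)} = 7 - \frac{- \frac{33}{n} + \frac{n}{-7}}{2} = 7 - \frac{- \frac{33}{n} + n \left(- \frac{1}{7}\right)}{2} = 7 - \frac{- \frac{33}{n} - \frac{n}{7}}{2} = 7 + \left(\frac{n}{14} + \frac{33}{2 n}\right) = 7 + \frac{n}{14} + \frac{33}{2 n}$)
$r = - \frac{604563}{56}$ ($r = \frac{231 + 12 \left(98 + 12\right)}{14 \cdot 12} - 10805 = \frac{1}{14} \cdot \frac{1}{12} \left(231 + 12 \cdot 110\right) - 10805 = \frac{1}{14} \cdot \frac{1}{12} \left(231 + 1320\right) - 10805 = \frac{1}{14} \cdot \frac{1}{12} \cdot 1551 - 10805 = \frac{517}{56} - 10805 = - \frac{604563}{56} \approx -10796.0$)
$\left(r - -19658\right) + N{\left(-10,-75 \right)} = \left(- \frac{604563}{56} - -19658\right) + \left(4 + \left(-75\right)^{2} - -375\right) = \left(- \frac{604563}{56} + 19658\right) + \left(4 + 5625 + 375\right) = \frac{496285}{56} + 6004 = \frac{832509}{56}$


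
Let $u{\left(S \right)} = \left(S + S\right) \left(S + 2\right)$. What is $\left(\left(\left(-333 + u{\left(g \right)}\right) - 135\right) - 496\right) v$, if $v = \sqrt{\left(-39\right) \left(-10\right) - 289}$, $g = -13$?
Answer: $- 678 \sqrt{101} \approx -6813.8$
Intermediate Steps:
$u{\left(S \right)} = 2 S \left(2 + S\right)$
$v = \sqrt{101}$ ($v = \sqrt{390 - 289} = \sqrt{101} \approx 10.05$)
$\left(\left(\left(-333 + u{\left(g \right)}\right) - 135\right) - 496\right) v = \left(\left(\left(-333 + 2 \left(-13\right) \left(2 - 13\right)\right) - 135\right) - 496\right) \sqrt{101} = \left(\left(\left(-333 + 2 \left(-13\right) \left(-11\right)\right) - 135\right) - 496\right) \sqrt{101} = \left(\left(\left(-333 + 286\right) - 135\right) - 496\right) \sqrt{101} = \left(\left(-47 - 135\right) - 496\right) \sqrt{101} = \left(-182 - 496\right) \sqrt{101} = - 678 \sqrt{101}$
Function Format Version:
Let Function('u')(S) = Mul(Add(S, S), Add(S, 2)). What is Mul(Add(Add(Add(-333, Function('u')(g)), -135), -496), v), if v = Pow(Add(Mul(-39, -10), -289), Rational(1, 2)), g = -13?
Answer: Mul(-678, Pow(101, Rational(1, 2))) ≈ -6813.8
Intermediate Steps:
Function('u')(S) = Mul(2, S, Add(2, S)) (Function('u')(S) = Mul(Mul(2, S), Add(2, S)) = Mul(2, S, Add(2, S)))
v = Pow(101, Rational(1, 2)) (v = Pow(Add(390, -289), Rational(1, 2)) = Pow(101, Rational(1, 2)) ≈ 10.050)
Mul(Add(Add(Add(-333, Function('u')(g)), -135), -496), v) = Mul(Add(Add(Add(-333, Mul(2, -13, Add(2, -13))), -135), -496), Pow(101, Rational(1, 2))) = Mul(Add(Add(Add(-333, Mul(2, -13, -11)), -135), -496), Pow(101, Rational(1, 2))) = Mul(Add(Add(Add(-333, 286), -135), -496), Pow(101, Rational(1, 2))) = Mul(Add(Add(-47, -135), -496), Pow(101, Rational(1, 2))) = Mul(Add(-182, -496), Pow(101, Rational(1, 2))) = Mul(-678, Pow(101, Rational(1, 2)))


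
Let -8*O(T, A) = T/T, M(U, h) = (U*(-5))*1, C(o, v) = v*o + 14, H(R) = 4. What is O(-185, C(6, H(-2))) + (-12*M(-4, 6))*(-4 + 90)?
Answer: -165121/8 ≈ -20640.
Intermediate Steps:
C(o, v) = 14 + o*v (C(o, v) = o*v + 14 = 14 + o*v)
M(U, h) = -5*U (M(U, h) = -5*U*1 = -5*U)
O(T, A) = -⅛ (O(T, A) = -T/(8*T) = -⅛*1 = -⅛)
O(-185, C(6, H(-2))) + (-12*M(-4, 6))*(-4 + 90) = -⅛ + (-(-60)*(-4))*(-4 + 90) = -⅛ - 12*20*86 = -⅛ - 240*86 = -⅛ - 20640 = -165121/8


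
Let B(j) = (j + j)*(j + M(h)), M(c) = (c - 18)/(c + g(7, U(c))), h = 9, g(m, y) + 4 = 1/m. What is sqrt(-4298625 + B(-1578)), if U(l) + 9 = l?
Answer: sqrt(687066) ≈ 828.89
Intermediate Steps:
U(l) = -9 + l
g(m, y) = -4 + 1/m
M(c) = (-18 + c)/(-27/7 + c) (M(c) = (c - 18)/(c + (-4 + 1/7)) = (-18 + c)/(c + (-4 + 1/7)) = (-18 + c)/(c - 27/7) = (-18 + c)/(-27/7 + c))
B(j) = 2*j*(-7/4 + j) (B(j) = (j + j)*(j + 7*(-18 + 9)/(-27 + 7*9)) = (2*j)*(j + 7*(-9)/(-27 + 63)) = (2*j)*(j + 7*(-9)/36) = (2*j)*(j + 7*(1/36)*(-9)) = (2*j)*(j - 7/4) = (2*j)*(-7/4 + j) = 2*j*(-7/4 + j))
sqrt(-4298625 + B(-1578)) = sqrt(-4298625 + (1/2)*(-1578)*(-7 + 4*(-1578))) = sqrt(-4298625 + (1/2)*(-1578)*(-7 - 6312)) = sqrt(-4298625 + (1/2)*(-1578)*(-6319)) = sqrt(-4298625 + 4985691) = sqrt(687066)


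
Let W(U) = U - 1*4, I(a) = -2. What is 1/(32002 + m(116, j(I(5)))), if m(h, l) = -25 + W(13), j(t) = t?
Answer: 1/31986 ≈ 3.1264e-5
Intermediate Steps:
W(U) = -4 + U (W(U) = U - 4 = -4 + U)
m(h, l) = -16 (m(h, l) = -25 + (-4 + 13) = -25 + 9 = -16)
1/(32002 + m(116, j(I(5)))) = 1/(32002 - 16) = 1/31986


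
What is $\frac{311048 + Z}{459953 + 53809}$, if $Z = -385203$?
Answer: $- \frac{74155}{513762} \approx -0.14434$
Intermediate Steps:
$\frac{311048 + Z}{459953 + 53809} = \frac{311048 - 385203}{459953 + 53809} = - \frac{74155}{513762}$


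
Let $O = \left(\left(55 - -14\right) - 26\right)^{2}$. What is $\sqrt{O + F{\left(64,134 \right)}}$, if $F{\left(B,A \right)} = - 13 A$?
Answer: $\sqrt{107} \approx 10.344$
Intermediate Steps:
$O = 1849$ ($O = \left(\left(55 + 14\right) - 26\right)^{2} = \left(69 - 26\right)^{2} = 43^{2} = 1849$)
$\sqrt{O + F{\left(64,134 \right)}} = \sqrt{1849 - 1742} = \sqrt{107}$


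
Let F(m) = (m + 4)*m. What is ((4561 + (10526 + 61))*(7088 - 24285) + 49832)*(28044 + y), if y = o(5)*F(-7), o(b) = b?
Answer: -7331416170276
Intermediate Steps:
F(m) = m*(4 + m) (F(m) = (4 + m)*m = m*(4 + m))
y = 105 (y = 5*(-7*(4 - 7)) = 5*(-7*(-3)) = 5*21 = 105)
((4561 + (10526 + 61))*(7088 - 24285) + 49832)*(28044 + y) = ((4561 + (10526 + 61))*(7088 - 24285) + 49832)*(28044 + 105) = ((4561 + 10587)*(-17197) + 49832)*28149 = (15148*(-17197) + 49832)*28149 = (-260500156 + 49832)*28149 = -260450324*28149 = -7331416170276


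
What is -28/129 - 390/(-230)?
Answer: 4387/2967 ≈ 1.4786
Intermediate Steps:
-28/129 - 390/(-230) = -28*1/129 - 390*(-1/230) = -28/129 + 39/23 = 4387/2967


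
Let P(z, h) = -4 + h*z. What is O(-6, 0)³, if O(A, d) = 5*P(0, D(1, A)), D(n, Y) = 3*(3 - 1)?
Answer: -8000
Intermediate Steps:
D(n, Y) = 6 (D(n, Y) = 3*2 = 6)
O(A, d) = -20 (O(A, d) = 5*(-4 + 6*0) = 5*(-4 + 0) = 5*(-4) = -20)
O(-6, 0)³ = (-20)³ = -8000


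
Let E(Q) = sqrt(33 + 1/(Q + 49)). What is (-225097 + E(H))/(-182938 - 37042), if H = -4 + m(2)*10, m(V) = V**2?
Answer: 13241/12940 - sqrt(238510)/18698300 ≈ 1.0232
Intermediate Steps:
H = 36 (H = -4 + 2**2*10 = -4 + 4*10 = -4 + 40 = 36)
E(Q) = sqrt(33 + 1/(49 + Q))
(-225097 + E(H))/(-182938 - 37042) = (-225097 + sqrt((1618 + 33*36)/(49 + 36)))/(-182938 - 37042) = (-225097 + sqrt((1618 + 1188)/85))/(-219980) = (-225097 + sqrt((1/85)*2806))*(-1/219980) = (-225097 + sqrt(2806/85))*(-1/219980) = (-225097 + sqrt(238510)/85)*(-1/219980) = 13241/12940 - sqrt(238510)/18698300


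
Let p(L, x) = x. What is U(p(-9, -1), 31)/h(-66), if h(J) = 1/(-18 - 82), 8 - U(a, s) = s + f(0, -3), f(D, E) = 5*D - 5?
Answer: 1800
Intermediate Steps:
f(D, E) = -5 + 5*D
U(a, s) = 13 - s (U(a, s) = 8 - (s + (-5 + 5*0)) = 8 - (s + (-5 + 0)) = 8 - (s - 5) = 8 - (-5 + s) = 8 + (5 - s) = 13 - s)
h(J) = -1/100 (h(J) = 1/(-100) = -1/100)
U(p(-9, -1), 31)/h(-66) = (13 - 1*31)/(-1/100) = (13 - 31)*(-100) = -18*(-100) = 1800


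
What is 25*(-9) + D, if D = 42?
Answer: -183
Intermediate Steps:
25*(-9) + D = 25*(-9) + 42 = -225 + 42 = -183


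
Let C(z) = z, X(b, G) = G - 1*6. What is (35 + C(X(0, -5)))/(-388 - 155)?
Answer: -8/181 ≈ -0.044199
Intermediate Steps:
X(b, G) = -6 + G (X(b, G) = G - 6 = -6 + G)
(35 + C(X(0, -5)))/(-388 - 155) = (35 + (-6 - 5))/(-388 - 155) = (35 - 11)/(-543) = 24*(-1/543) = -8/181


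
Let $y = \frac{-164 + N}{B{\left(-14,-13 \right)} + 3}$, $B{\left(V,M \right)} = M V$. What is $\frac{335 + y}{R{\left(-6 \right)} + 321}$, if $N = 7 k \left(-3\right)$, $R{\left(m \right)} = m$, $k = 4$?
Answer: $\frac{61727}{58275} \approx 1.0592$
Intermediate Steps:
$N = -84$ ($N = 7 \cdot 4 \left(-3\right) = 28 \left(-3\right) = -84$)
$y = - \frac{248}{185}$ ($y = \frac{-164 - 84}{\left(-13\right) \left(-14\right) + 3} = - \frac{248}{182 + 3} = - \frac{248}{185} \approx -1.3405$)
$\frac{335 + y}{R{\left(-6 \right)} + 321} = \frac{335 - \frac{248}{185}}{-6 + 321} = \frac{61727}{185 \cdot 315} = \frac{61727}{185} \cdot \frac{1}{315} = \frac{61727}{58275}$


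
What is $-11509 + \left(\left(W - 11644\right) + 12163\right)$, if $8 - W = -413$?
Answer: $-10569$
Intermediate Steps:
$W = 421$ ($W = 8 - -413 = 8 + 413 = 421$)
$-11509 + \left(\left(W - 11644\right) + 12163\right) = -11509 + \left(\left(421 - 11644\right) + 12163\right) = -11509 + \left(-11223 + 12163\right) = -11509 + 940 = -10569$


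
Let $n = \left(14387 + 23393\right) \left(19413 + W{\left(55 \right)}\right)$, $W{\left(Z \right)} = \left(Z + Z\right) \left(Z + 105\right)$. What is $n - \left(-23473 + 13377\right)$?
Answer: $1398361236$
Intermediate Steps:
$W{\left(Z \right)} = 2 Z \left(105 + Z\right)$
$n = 1398351140$ ($n = \left(14387 + 23393\right) \left(19413 + 2 \cdot 55 \left(105 + 55\right)\right) = 37780 \left(19413 + 2 \cdot 55 \cdot 160\right) = 37780 \left(19413 + 17600\right) = 37780 \cdot 37013 = 1398351140$)
$n - \left(-23473 + 13377\right) = 1398351140 - \left(-23473 + 13377\right) = 1398351140 - -10096 = 1398351140 + 10096 = 1398361236$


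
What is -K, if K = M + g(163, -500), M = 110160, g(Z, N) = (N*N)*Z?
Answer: -40860160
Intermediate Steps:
g(Z, N) = Z*N² (g(Z, N) = N²*Z = Z*N²)
K = 40860160 (K = 110160 + 163*(-500)² = 110160 + 163*250000 = 110160 + 40750000 = 40860160)
-K = -1*40860160 = -40860160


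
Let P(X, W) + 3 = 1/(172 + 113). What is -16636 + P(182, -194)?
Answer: -4742114/285 ≈ -16639.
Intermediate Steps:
P(X, W) = -854/285 (P(X, W) = -3 + 1/(172 + 113) = -3 + 1/285 = -854/285)
-16636 + P(182, -194) = -16636 - 854/285 = -4742114/285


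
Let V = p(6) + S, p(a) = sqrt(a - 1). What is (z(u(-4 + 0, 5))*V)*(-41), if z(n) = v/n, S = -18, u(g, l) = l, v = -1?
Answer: -738/5 + 41*sqrt(5)/5 ≈ -129.26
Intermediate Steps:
z(n) = -1/n
p(a) = sqrt(-1 + a)
V = -18 + sqrt(5) (V = sqrt(-1 + 6) - 18 = sqrt(5) - 18 = -18 + sqrt(5) ≈ -15.764)
(z(u(-4 + 0, 5))*V)*(-41) = ((-1/5)*(-18 + sqrt(5)))*(-41) = ((-1*1/5)*(-18 + sqrt(5)))*(-41) = -(-18 + sqrt(5))/5*(-41) = (18/5 - sqrt(5)/5)*(-41) = -738/5 + 41*sqrt(5)/5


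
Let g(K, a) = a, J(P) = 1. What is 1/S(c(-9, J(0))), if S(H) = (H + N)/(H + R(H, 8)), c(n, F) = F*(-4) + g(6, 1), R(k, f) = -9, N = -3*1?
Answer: 2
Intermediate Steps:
N = -3
c(n, F) = 1 - 4*F (c(n, F) = F*(-4) + 1 = -4*F + 1 = 1 - 4*F)
S(H) = (-3 + H)/(-9 + H) (S(H) = (H - 3)/(H - 9) = (-3 + H)/(-9 + H))
1/S(c(-9, J(0))) = 1/((-3 + (1 - 4*1))/(-9 + (1 - 4*1))) = 1/((-3 + (1 - 4))/(-9 + (1 - 4))) = 1/((-3 - 3)/(-9 - 3)) = 1/(-6/(-12)) = 1/(-1/12*(-6)) = 1/(½) = 2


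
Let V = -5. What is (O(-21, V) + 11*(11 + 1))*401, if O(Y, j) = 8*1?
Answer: 56140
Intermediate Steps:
O(Y, j) = 8
(O(-21, V) + 11*(11 + 1))*401 = (8 + 11*(11 + 1))*401 = (8 + 11*12)*401 = (8 + 132)*401 = 140*401 = 56140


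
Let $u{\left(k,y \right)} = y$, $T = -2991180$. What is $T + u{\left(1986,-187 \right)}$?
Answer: $-2991367$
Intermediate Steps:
$T + u{\left(1986,-187 \right)} = -2991180 - 187 = -2991367$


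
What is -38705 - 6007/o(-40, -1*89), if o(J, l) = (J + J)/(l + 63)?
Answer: -1626291/40 ≈ -40657.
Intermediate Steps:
o(J, l) = 2*J/(63 + l) (o(J, l) = (2*J)/(63 + l) = 2*J/(63 + l))
-38705 - 6007/o(-40, -1*89) = -38705 - 6007/(2*(-40)/(63 - 1*89)) = -38705 - 6007/(2*(-40)/(63 - 89)) = -38705 - 6007/(2*(-40)/(-26)) = -38705 - 6007/(2*(-40)*(-1/26)) = -38705 - 6007/40/13 = -38705 - 6007*13/40 = -38705 - 78091/40 = -1626291/40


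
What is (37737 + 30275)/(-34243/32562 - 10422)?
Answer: -2214606744/339395407 ≈ -6.5252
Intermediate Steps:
(37737 + 30275)/(-34243/32562 - 10422) = 68012/(-34243*1/32562 - 10422) = 68012/(-34243/32562 - 10422) = 68012/(-339395407/32562) = 68012*(-32562/339395407) = -2214606744/339395407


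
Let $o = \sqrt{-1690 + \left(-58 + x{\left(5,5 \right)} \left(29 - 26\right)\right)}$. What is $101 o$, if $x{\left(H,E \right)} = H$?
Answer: $101 i \sqrt{1733} \approx 4204.6 i$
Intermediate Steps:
$o = i \sqrt{1733}$ ($o = \sqrt{-1690 - \left(58 - 5 \left(29 - 26\right)\right)} = \sqrt{-1690 + \left(-58 + 5 \cdot 3\right)} = \sqrt{-1690 + \left(-58 + 15\right)} = \sqrt{-1690 - 43} = \sqrt{-1733} = i \sqrt{1733} \approx 41.629 i$)
$101 o = 101 i \sqrt{1733}$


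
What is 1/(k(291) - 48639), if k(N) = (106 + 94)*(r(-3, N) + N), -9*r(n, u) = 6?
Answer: 3/28283 ≈ 0.00010607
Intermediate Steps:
r(n, u) = -⅔ (r(n, u) = -⅑*6 = -⅔)
k(N) = -400/3 + 200*N (k(N) = (106 + 94)*(-⅔ + N) = 200*(-⅔ + N) = -400/3 + 200*N)
1/(k(291) - 48639) = 1/((-400/3 + 200*291) - 48639) = 1/((-400/3 + 58200) - 48639) = 1/(174200/3 - 48639) = 1/(28283/3) = 3/28283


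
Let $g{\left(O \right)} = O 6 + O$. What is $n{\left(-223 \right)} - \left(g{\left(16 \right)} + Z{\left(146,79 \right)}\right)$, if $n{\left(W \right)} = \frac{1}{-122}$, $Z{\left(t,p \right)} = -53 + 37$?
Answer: $- \frac{11713}{122} \approx -96.008$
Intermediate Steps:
$Z{\left(t,p \right)} = -16$
$n{\left(W \right)} = - \frac{1}{122}$
$g{\left(O \right)} = 7 O$ ($g{\left(O \right)} = 6 O + O = 7 O$)
$n{\left(-223 \right)} - \left(g{\left(16 \right)} + Z{\left(146,79 \right)}\right) = - \frac{1}{122} - \left(7 \cdot 16 - 16\right) = - \frac{1}{122} - \left(112 - 16\right) = - \frac{1}{122} - 96 = - \frac{11713}{122}$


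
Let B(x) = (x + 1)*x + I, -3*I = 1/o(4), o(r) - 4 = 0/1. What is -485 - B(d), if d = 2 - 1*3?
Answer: -5819/12 ≈ -484.92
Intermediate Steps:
o(r) = 4 (o(r) = 4 + 0/1 = 4 + 0*1 = 4 + 0 = 4)
d = -1 (d = 2 - 3 = -1)
I = -1/12 (I = -1/(3*4) = -⅓*¼ = -1/12 ≈ -0.083333)
B(x) = -1/12 + x*(1 + x) (B(x) = (x + 1)*x - 1/12 = (1 + x)*x - 1/12 = x*(1 + x) - 1/12 = -1/12 + x*(1 + x))
-485 - B(d) = -485 - (-1/12 - 1 + (-1)²) = -485 - (-1/12 - 1 + 1) = -485 - 1*(-1/12) = -485 + 1/12 = -5819/12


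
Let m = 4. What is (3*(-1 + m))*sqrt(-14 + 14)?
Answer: 0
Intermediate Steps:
(3*(-1 + m))*sqrt(-14 + 14) = (3*(-1 + 4))*sqrt(-14 + 14) = (3*3)*sqrt(0) = 9*0 = 0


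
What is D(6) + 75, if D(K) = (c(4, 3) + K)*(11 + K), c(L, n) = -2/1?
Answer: 143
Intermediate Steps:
c(L, n) = -2 (c(L, n) = -2*1 = -2)
D(K) = (-2 + K)*(11 + K)
D(6) + 75 = (-22 + 6² + 9*6) + 75 = (-22 + 36 + 54) + 75 = 68 + 75 = 143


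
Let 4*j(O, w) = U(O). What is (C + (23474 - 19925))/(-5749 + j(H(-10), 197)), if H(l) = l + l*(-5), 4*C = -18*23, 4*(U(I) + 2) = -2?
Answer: -27564/45997 ≈ -0.59926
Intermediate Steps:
U(I) = -5/2 (U(I) = -2 + (¼)*(-2) = -2 - ½ = -5/2)
C = -207/2 (C = (-18*23)/4 = (¼)*(-414) = -207/2 ≈ -103.50)
H(l) = -4*l (H(l) = l - 5*l = -4*l)
j(O, w) = -5/8 (j(O, w) = (¼)*(-5/2) = -5/8)
(C + (23474 - 19925))/(-5749 + j(H(-10), 197)) = (-207/2 + (23474 - 19925))/(-5749 - 5/8) = (-207/2 + 3549)/(-45997/8) = (6891/2)*(-8/45997) = -27564/45997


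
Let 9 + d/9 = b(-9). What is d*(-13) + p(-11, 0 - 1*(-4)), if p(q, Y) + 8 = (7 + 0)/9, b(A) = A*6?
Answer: 66274/9 ≈ 7363.8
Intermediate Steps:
b(A) = 6*A
d = -567 (d = -81 + 9*(6*(-9)) = -81 + 9*(-54) = -81 - 486 = -567)
p(q, Y) = -65/9 (p(q, Y) = -8 + (7 + 0)/9 = -8 + 7*(⅑) = -8 + 7/9 = -65/9)
d*(-13) + p(-11, 0 - 1*(-4)) = -567*(-13) - 65/9 = 7371 - 65/9 = 66274/9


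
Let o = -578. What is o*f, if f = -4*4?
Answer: 9248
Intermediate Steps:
f = -16
o*f = -578*(-16) = 9248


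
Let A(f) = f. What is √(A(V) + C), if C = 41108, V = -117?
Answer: √40991 ≈ 202.46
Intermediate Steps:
√(A(V) + C) = √(-117 + 41108) = √40991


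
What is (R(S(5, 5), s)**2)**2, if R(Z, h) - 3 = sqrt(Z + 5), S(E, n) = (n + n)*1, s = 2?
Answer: (3 + sqrt(15))**4 ≈ 2231.4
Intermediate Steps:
S(E, n) = 2*n (S(E, n) = (2*n)*1 = 2*n)
R(Z, h) = 3 + sqrt(5 + Z) (R(Z, h) = 3 + sqrt(Z + 5) = 3 + sqrt(5 + Z))
(R(S(5, 5), s)**2)**2 = ((3 + sqrt(5 + 2*5))**2)**2 = ((3 + sqrt(5 + 10))**2)**2 = ((3 + sqrt(15))**2)**2 = (3 + sqrt(15))**4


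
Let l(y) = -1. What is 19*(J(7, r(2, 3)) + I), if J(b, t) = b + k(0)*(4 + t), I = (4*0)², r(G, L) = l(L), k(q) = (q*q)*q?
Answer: 133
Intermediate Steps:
k(q) = q³ (k(q) = q²*q = q³)
r(G, L) = -1
I = 0 (I = 0² = 0)
J(b, t) = b (J(b, t) = b + 0³*(4 + t) = b + 0*(4 + t) = b + 0 = b)
19*(J(7, r(2, 3)) + I) = 19*(7 + 0) = 19*7 = 133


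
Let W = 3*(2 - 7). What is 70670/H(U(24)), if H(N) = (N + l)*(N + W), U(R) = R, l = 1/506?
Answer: 7151804/21861 ≈ 327.15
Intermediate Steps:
l = 1/506 ≈ 0.0019763
W = -15 (W = 3*(-5) = -15)
H(N) = (-15 + N)*(1/506 + N) (H(N) = (N + 1/506)*(N - 15) = (1/506 + N)*(-15 + N) = (-15 + N)*(1/506 + N))
70670/H(U(24)) = 70670/(-15/506 + 24**2 - 7589/506*24) = 70670/(-15/506 + 576 - 91068/253) = 70670/(109305/506) = 70670*(506/109305) = 7151804/21861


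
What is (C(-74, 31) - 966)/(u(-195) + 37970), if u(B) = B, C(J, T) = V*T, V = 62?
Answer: 956/37775 ≈ 0.025308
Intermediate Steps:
C(J, T) = 62*T
(C(-74, 31) - 966)/(u(-195) + 37970) = (62*31 - 966)/(-195 + 37970) = (1922 - 966)/37775 = 956*(1/37775) = 956/37775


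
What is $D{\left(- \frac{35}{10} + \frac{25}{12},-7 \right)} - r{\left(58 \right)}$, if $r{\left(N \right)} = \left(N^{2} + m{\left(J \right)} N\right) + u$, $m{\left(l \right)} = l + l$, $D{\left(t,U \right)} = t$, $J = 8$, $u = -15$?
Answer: $- \frac{51341}{12} \approx -4278.4$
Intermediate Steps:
$m{\left(l \right)} = 2 l$
$r{\left(N \right)} = -15 + N^{2} + 16 N$ ($r{\left(N \right)} = \left(N^{2} + 2 \cdot 8 N\right) - 15 = \left(N^{2} + 16 N\right) - 15 = -15 + N^{2} + 16 N$)
$D{\left(- \frac{35}{10} + \frac{25}{12},-7 \right)} - r{\left(58 \right)} = \left(- \frac{35}{10} + \frac{25}{12}\right) - \left(-15 + 58^{2} + 16 \cdot 58\right) = \left(\left(-35\right) \frac{1}{10} + 25 \cdot \frac{1}{12}\right) - \left(-15 + 3364 + 928\right) = \left(- \frac{7}{2} + \frac{25}{12}\right) - 4277 = - \frac{17}{12} - 4277 = - \frac{51341}{12}$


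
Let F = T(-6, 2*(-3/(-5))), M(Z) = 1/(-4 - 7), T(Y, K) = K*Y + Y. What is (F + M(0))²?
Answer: 534361/3025 ≈ 176.65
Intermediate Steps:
T(Y, K) = Y + K*Y
M(Z) = -1/11 (M(Z) = 1/(-11) = -1/11)
F = -66/5 (F = -6*(1 + 2*(-3/(-5))) = -6*(1 + 2*(-3*(-⅕))) = -6*(1 + 2*(⅗)) = -6*(1 + 6/5) = -6*11/5 = -66/5 ≈ -13.200)
(F + M(0))² = (-66/5 - 1/11)² = (-731/55)² = 534361/3025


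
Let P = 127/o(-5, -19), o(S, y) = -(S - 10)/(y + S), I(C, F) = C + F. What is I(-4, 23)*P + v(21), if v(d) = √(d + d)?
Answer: -19304/5 + √42 ≈ -3854.3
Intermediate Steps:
v(d) = √2*√d (v(d) = √(2*d) = √2*√d)
o(S, y) = -(-10 + S)/(S + y)
P = -1016/5 (P = 127/(((10 - 1*(-5))/(-5 - 19))) = 127/(((10 + 5)/(-24))) = 127/((-1/24*15)) = 127/(-5/8) = 127*(-8/5) = -1016/5 ≈ -203.20)
I(-4, 23)*P + v(21) = (-4 + 23)*(-1016/5) + √2*√21 = 19*(-1016/5) + √42 = -19304/5 + √42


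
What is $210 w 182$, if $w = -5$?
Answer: $-191100$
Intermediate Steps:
$210 w 182 = 210 \left(-5\right) 182 = \left(-1050\right) 182 = -191100$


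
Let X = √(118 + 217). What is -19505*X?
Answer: -19505*√335 ≈ -3.5700e+5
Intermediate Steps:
X = √335 ≈ 18.303
-19505*X = -19505*√335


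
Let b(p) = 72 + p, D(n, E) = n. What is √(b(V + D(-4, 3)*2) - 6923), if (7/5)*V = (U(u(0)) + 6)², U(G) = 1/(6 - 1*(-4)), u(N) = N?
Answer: I*√33478865/70 ≈ 82.658*I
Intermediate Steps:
U(G) = ⅒ (U(G) = 1/(6 + 4) = 1/10 = ⅒)
V = 3721/140 (V = 5*(⅒ + 6)²/7 = 5*(61/10)²/7 = (5/7)*(3721/100) = 3721/140 ≈ 26.579)
√(b(V + D(-4, 3)*2) - 6923) = √((72 + (3721/140 - 4*2)) - 6923) = √((72 + (3721/140 - 8)) - 6923) = √((72 + 2601/140) - 6923) = √(12681/140 - 6923) = √(-956539/140) = I*√33478865/70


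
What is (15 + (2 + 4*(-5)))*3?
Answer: -9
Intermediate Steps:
(15 + (2 + 4*(-5)))*3 = (15 + (2 - 20))*3 = (15 - 18)*3 = -3*3 = -9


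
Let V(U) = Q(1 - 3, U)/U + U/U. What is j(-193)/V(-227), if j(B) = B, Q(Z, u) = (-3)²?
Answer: -43811/218 ≈ -200.97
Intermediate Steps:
Q(Z, u) = 9
V(U) = 1 + 9/U (V(U) = 9/U + U/U = 9/U + 1 = 1 + 9/U)
j(-193)/V(-227) = -193*(-227/(9 - 227)) = -193/((-1/227*(-218))) = -193/218/227 = -193*227/218 = -43811/218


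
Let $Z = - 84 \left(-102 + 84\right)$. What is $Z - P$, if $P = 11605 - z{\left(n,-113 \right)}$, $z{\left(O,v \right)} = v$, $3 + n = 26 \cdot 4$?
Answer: $-10206$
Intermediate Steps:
$n = 101$ ($n = -3 + 26 \cdot 4 = -3 + 104 = 101$)
$Z = 1512$ ($Z = \left(-84\right) \left(-18\right) = 1512$)
$P = 11718$ ($P = 11605 - -113 = 11605 + 113 = 11718$)
$Z - P = 1512 - 11718 = -10206$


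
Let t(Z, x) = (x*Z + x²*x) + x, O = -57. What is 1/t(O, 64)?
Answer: 1/258560 ≈ 3.8676e-6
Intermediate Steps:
t(Z, x) = x + x³ + Z*x (t(Z, x) = (Z*x + x³) + x = (x³ + Z*x) + x = x + x³ + Z*x)
1/t(O, 64) = 1/(64*(1 - 57 + 64²)) = 1/(64*(1 - 57 + 4096)) = 1/(64*4040) = 1/258560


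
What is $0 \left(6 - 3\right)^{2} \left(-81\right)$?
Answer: $0$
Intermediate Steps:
$0 \left(6 - 3\right)^{2} \left(-81\right) = 0 \cdot 3^{2} \left(-81\right) = 0 \cdot 9 \left(-81\right) = 0 \left(-81\right) = 0$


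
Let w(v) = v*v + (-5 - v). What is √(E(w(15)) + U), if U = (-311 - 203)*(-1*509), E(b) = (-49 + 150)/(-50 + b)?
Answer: √6285580305/155 ≈ 511.49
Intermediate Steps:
w(v) = -5 + v² - v (w(v) = v² + (-5 - v) = -5 + v² - v)
E(b) = 101/(-50 + b)
U = 261626 (U = -514*(-509) = 261626)
√(E(w(15)) + U) = √(101/(-50 + (-5 + 15² - 1*15)) + 261626) = √(101/(-50 + (-5 + 225 - 15)) + 261626) = √(101/(-50 + 205) + 261626) = √(101/155 + 261626) = √(40552131/155) = √6285580305/155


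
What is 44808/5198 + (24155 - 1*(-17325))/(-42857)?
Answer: 50138924/6552079 ≈ 7.6524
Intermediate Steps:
44808/5198 + (24155 - 1*(-17325))/(-42857) = 44808*(1/5198) + (24155 + 17325)*(-1/42857) = 22404/2599 + 41480*(-1/42857) = 22404/2599 - 2440/2521 = 50138924/6552079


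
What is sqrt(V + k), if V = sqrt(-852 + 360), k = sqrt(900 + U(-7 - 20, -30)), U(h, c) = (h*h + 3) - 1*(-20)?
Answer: sqrt(2*sqrt(413) + 2*I*sqrt(123)) ≈ 6.5935 + 1.682*I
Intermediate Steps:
U(h, c) = 23 + h**2 (U(h, c) = (h**2 + 3) + 20 = (3 + h**2) + 20 = 23 + h**2)
k = 2*sqrt(413) (k = sqrt(900 + (23 + (-7 - 20)**2)) = sqrt(900 + (23 + (-27)**2)) = sqrt(900 + (23 + 729)) = sqrt(900 + 752) = sqrt(1652) = 2*sqrt(413) ≈ 40.645)
V = 2*I*sqrt(123) (V = sqrt(-492) = 2*I*sqrt(123) ≈ 22.181*I)
sqrt(V + k) = sqrt(2*I*sqrt(123) + 2*sqrt(413)) = sqrt(2*sqrt(413) + 2*I*sqrt(123))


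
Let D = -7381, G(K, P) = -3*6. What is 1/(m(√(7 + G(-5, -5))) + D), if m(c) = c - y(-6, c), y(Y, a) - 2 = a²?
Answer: -7372/54346395 - I*√11/54346395 ≈ -0.00013565 - 6.1028e-8*I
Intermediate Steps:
y(Y, a) = 2 + a²
G(K, P) = -18
m(c) = -2 + c - c² (m(c) = c - (2 + c²) = c + (-2 - c²) = -2 + c - c²)
1/(m(√(7 + G(-5, -5))) + D) = 1/((-2 + √(7 - 18) - (√(7 - 18))²) - 7381) = 1/((-2 + √(-11) - (√(-11))²) - 7381) = 1/((-2 + I*√11 - (I*√11)²) - 7381) = 1/((-2 + I*√11 - 1*(-11)) - 7381) = 1/((-2 + I*√11 + 11) - 7381) = 1/((9 + I*√11) - 7381) = 1/(-7372 + I*√11)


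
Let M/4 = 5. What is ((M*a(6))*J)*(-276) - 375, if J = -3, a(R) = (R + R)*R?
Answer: 1191945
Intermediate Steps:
M = 20 (M = 4*5 = 20)
a(R) = 2*R**2 (a(R) = (2*R)*R = 2*R**2)
((M*a(6))*J)*(-276) - 375 = ((20*(2*6**2))*(-3))*(-276) - 375 = ((20*(2*36))*(-3))*(-276) - 375 = ((20*72)*(-3))*(-276) - 375 = (1440*(-3))*(-276) - 375 = -4320*(-276) - 375 = 1192320 - 375 = 1191945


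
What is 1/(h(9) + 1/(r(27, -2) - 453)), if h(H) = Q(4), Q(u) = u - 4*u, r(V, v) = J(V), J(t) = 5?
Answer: -448/5377 ≈ -0.083318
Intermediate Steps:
r(V, v) = 5
Q(u) = -3*u
h(H) = -12 (h(H) = -3*4 = -12)
1/(h(9) + 1/(r(27, -2) - 453)) = 1/(-12 + 1/(5 - 453)) = 1/(-12 + 1/(-448)) = 1/(-12 - 1/448) = 1/(-5377/448) = -448/5377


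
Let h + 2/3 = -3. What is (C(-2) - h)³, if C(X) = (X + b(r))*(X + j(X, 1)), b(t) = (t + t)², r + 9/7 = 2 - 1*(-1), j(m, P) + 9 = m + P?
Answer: -4631574346309/3176523 ≈ -1.4581e+6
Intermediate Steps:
j(m, P) = -9 + P + m (j(m, P) = -9 + (m + P) = -9 + (P + m) = -9 + P + m)
r = 12/7 (r = -9/7 + (2 - 1*(-1)) = -9/7 + (2 + 1) = -9/7 + 3 = 12/7 ≈ 1.7143)
h = -11/3 (h = -⅔ - 3 = -11/3 ≈ -3.6667)
b(t) = 4*t² (b(t) = (2*t)² = 4*t²)
C(X) = (-8 + 2*X)*(576/49 + X) (C(X) = (X + 4*(12/7)²)*(X + (-9 + 1 + X)) = (X + 4*(144/49))*(X + (-8 + X)) = (X + 576/49)*(-8 + 2*X) = (576/49 + X)*(-8 + 2*X) = (-8 + 2*X)*(576/49 + X))
(C(-2) - h)³ = ((-4608/49 + 2*(-2)² + (760/49)*(-2)) - 1*(-11/3))³ = ((-4608/49 + 2*4 - 1520/49) + 11/3)³ = ((-4608/49 + 8 - 1520/49) + 11/3)³ = (-5736/49 + 11/3)³ = (-16669/147)³ = -4631574346309/3176523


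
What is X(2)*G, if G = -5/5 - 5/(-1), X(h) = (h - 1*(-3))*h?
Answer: 40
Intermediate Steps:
X(h) = h*(3 + h) (X(h) = (h + 3)*h = (3 + h)*h = h*(3 + h))
G = 4 (G = -5*⅕ - 5*(-1) = -1 + 5 = 4)
X(2)*G = (2*(3 + 2))*4 = (2*5)*4 = 10*4 = 40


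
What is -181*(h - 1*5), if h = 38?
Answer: -5973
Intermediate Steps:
-181*(h - 1*5) = -181*(38 - 1*5) = -181*(38 - 5) = -181*33 = -5973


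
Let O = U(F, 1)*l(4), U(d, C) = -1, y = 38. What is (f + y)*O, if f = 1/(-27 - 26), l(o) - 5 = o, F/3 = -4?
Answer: -18117/53 ≈ -341.83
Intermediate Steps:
F = -12 (F = 3*(-4) = -12)
l(o) = 5 + o
f = -1/53 (f = 1/(-53) = -1/53 ≈ -0.018868)
O = -9 (O = -(5 + 4) = -1*9 = -9)
(f + y)*O = (-1/53 + 38)*(-9) = (2013/53)*(-9) = -18117/53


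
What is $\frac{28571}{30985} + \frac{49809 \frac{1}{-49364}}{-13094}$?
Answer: $\frac{18469043915201}{20027843112760} \approx 0.92217$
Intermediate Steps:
$\frac{28571}{30985} + \frac{49809 \frac{1}{-49364}}{-13094} = 28571 \cdot \frac{1}{30985} + 49809 \left(- \frac{1}{49364}\right) \left(- \frac{1}{13094}\right) = \frac{28571}{30985} - - \frac{49809}{646372216} = \frac{28571}{30985} + \frac{49809}{646372216} = \frac{18469043915201}{20027843112760}$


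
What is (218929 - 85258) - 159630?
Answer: -25959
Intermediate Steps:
(218929 - 85258) - 159630 = 133671 - 159630 = -25959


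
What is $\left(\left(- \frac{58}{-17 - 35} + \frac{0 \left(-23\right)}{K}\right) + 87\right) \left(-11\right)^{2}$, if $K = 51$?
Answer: $\frac{277211}{26} \approx 10662.0$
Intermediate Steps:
$\left(\left(- \frac{58}{-17 - 35} + \frac{0 \left(-23\right)}{K}\right) + 87\right) \left(-11\right)^{2} = \left(\left(- \frac{58}{-17 - 35} + \frac{0 \left(-23\right)}{51}\right) + 87\right) \left(-11\right)^{2} = \left(\left(- \frac{58}{-52} + 0 \cdot \frac{1}{51}\right) + 87\right) 121 = \left(\left(\left(-58\right) \left(- \frac{1}{52}\right) + 0\right) + 87\right) 121 = \left(\left(\frac{29}{26} + 0\right) + 87\right) 121 = \left(\frac{29}{26} + 87\right) 121 = \frac{2291}{26} \cdot 121 = \frac{277211}{26}$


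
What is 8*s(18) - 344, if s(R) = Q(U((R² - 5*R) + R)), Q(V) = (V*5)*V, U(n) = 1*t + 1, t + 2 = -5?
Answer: 1096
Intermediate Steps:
t = -7 (t = -2 - 5 = -7)
U(n) = -6 (U(n) = 1*(-7) + 1 = -7 + 1 = -6)
Q(V) = 5*V² (Q(V) = (5*V)*V = 5*V²)
s(R) = 180 (s(R) = 5*(-6)² = 5*36 = 180)
8*s(18) - 344 = 8*180 - 344 = 1440 - 344 = 1096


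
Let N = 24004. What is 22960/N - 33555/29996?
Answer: -29186515/180005996 ≈ -0.16214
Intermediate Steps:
22960/N - 33555/29996 = 22960/24004 - 33555/29996 = 22960*(1/24004) - 33555*1/29996 = 5740/6001 - 33555/29996 = -29186515/180005996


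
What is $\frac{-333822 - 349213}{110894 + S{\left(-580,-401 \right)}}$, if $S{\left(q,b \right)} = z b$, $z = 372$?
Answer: $\frac{683035}{38278} \approx 17.844$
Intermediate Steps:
$S{\left(q,b \right)} = 372 b$
$\frac{-333822 - 349213}{110894 + S{\left(-580,-401 \right)}} = \frac{-333822 - 349213}{110894 + 372 \left(-401\right)} = - \frac{683035}{110894 - 149172} = - \frac{683035}{-38278} = \left(-683035\right) \left(- \frac{1}{38278}\right) = \frac{683035}{38278}$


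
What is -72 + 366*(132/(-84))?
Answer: -4530/7 ≈ -647.14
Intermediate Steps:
-72 + 366*(132/(-84)) = -72 + 366*(132*(-1/84)) = -72 + 366*(-11/7) = -72 - 4026/7 = -4530/7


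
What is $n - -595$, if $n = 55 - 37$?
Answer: $613$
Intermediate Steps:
$n = 18$
$n - -595 = 18 - -595 = 18 + 595 = 613$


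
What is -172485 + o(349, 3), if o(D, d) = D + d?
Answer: -172133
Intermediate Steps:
-172485 + o(349, 3) = -172485 + (349 + 3) = -172485 + 352 = -172133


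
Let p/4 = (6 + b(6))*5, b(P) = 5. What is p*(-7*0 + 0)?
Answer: 0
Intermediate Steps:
p = 220 (p = 4*((6 + 5)*5) = 4*(11*5) = 4*55 = 220)
p*(-7*0 + 0) = 220*(-7*0 + 0) = 220*(0 + 0) = 220*0 = 0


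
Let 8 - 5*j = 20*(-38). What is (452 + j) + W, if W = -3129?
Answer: -12617/5 ≈ -2523.4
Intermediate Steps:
j = 768/5 (j = 8/5 - 4*(-38) = 8/5 - ⅕*(-760) = 8/5 + 152 = 768/5 ≈ 153.60)
(452 + j) + W = (452 + 768/5) - 3129 = 3028/5 - 3129 = -12617/5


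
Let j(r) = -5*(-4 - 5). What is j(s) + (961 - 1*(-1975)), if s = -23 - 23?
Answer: 2981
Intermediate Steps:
s = -46
j(r) = 45 (j(r) = -5*(-9) = 45)
j(s) + (961 - 1*(-1975)) = 45 + (961 - 1*(-1975)) = 45 + (961 + 1975) = 45 + 2936 = 2981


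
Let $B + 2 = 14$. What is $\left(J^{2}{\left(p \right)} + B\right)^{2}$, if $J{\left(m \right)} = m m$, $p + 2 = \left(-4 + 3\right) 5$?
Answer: $5822569$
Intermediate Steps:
$p = -7$ ($p = -2 + \left(-4 + 3\right) 5 = -2 - 5 = -7$)
$B = 12$ ($B = -2 + 14 = 12$)
$J{\left(m \right)} = m^{2}$
$\left(J^{2}{\left(p \right)} + B\right)^{2} = \left(\left(\left(-7\right)^{2}\right)^{2} + 12\right)^{2} = \left(49^{2} + 12\right)^{2} = \left(2401 + 12\right)^{2} = 2413^{2} = 5822569$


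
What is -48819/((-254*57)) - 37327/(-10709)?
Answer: 354407659/51681634 ≈ 6.8575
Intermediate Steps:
-48819/((-254*57)) - 37327/(-10709) = -48819/(-14478) - 37327*(-1/10709) = -48819*(-1/14478) + 37327/10709 = 16273/4826 + 37327/10709 = 354407659/51681634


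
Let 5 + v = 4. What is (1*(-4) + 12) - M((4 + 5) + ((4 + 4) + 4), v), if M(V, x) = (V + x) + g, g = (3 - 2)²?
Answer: -13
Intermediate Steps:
v = -1 (v = -5 + 4 = -1)
g = 1 (g = 1² = 1)
M(V, x) = 1 + V + x (M(V, x) = (V + x) + 1 = 1 + V + x)
(1*(-4) + 12) - M((4 + 5) + ((4 + 4) + 4), v) = (1*(-4) + 12) - (1 + ((4 + 5) + ((4 + 4) + 4)) - 1) = (-4 + 12) - (1 + (9 + (8 + 4)) - 1) = 8 - (1 + (9 + 12) - 1) = 8 - (1 + 21 - 1) = 8 - 1*21 = 8 - 21 = -13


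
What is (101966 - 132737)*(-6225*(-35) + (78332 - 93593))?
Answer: -6234635394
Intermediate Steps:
(101966 - 132737)*(-6225*(-35) + (78332 - 93593)) = -30771*(217875 - 15261) = -30771*202614 = -6234635394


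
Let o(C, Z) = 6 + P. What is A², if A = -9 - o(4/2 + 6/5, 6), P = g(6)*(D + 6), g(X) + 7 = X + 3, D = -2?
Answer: 529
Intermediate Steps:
g(X) = -4 + X (g(X) = -7 + (X + 3) = -7 + (3 + X) = -4 + X)
P = 8 (P = (-4 + 6)*(-2 + 6) = 2*4 = 8)
o(C, Z) = 14 (o(C, Z) = 6 + 8 = 14)
A = -23 (A = -9 - 1*14 = -9 - 14 = -23)
A² = (-23)² = 529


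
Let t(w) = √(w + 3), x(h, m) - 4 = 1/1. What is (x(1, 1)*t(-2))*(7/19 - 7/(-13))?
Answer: 1120/247 ≈ 4.5344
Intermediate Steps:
x(h, m) = 5 (x(h, m) = 4 + 1/1 = 4 + 1 = 5)
t(w) = √(3 + w)
(x(1, 1)*t(-2))*(7/19 - 7/(-13)) = (5*√(3 - 2))*(7/19 - 7/(-13)) = (5*√1)*(7*(1/19) - 7*(-1/13)) = (5*1)*(7/19 + 7/13) = 5*(224/247) = 1120/247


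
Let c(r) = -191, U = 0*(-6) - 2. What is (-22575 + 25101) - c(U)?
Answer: 2717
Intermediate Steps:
U = -2 (U = 0 - 2 = -2)
(-22575 + 25101) - c(U) = (-22575 + 25101) - 1*(-191) = 2526 + 191 = 2717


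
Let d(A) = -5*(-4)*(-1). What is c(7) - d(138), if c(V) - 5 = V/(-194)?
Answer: 4843/194 ≈ 24.964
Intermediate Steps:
c(V) = 5 - V/194 (c(V) = 5 + V/(-194) = 5 + V*(-1/194) = 5 - V/194)
d(A) = -20 (d(A) = 20*(-1) = -20)
c(7) - d(138) = (5 - 1/194*7) - 1*(-20) = (5 - 7/194) + 20 = 963/194 + 20 = 4843/194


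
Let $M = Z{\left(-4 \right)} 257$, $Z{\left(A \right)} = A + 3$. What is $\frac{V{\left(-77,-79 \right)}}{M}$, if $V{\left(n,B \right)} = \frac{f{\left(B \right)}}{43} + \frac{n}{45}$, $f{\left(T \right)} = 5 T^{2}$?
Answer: $- \frac{1400914}{497295} \approx -2.8171$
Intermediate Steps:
$Z{\left(A \right)} = 3 + A$
$V{\left(n,B \right)} = \frac{n}{45} + \frac{5 B^{2}}{43}$ ($V{\left(n,B \right)} = \frac{5 B^{2}}{43} + \frac{n}{45} = \frac{n}{45} + \frac{5 B^{2}}{43}$)
$M = -257$ ($M = \left(3 - 4\right) 257 = \left(-1\right) 257 = -257$)
$\frac{V{\left(-77,-79 \right)}}{M} = \frac{\frac{1}{45} \left(-77\right) + \frac{5 \left(-79\right)^{2}}{43}}{-257} = \left(- \frac{77}{45} + \frac{5}{43} \cdot 6241\right) \left(- \frac{1}{257}\right) = \left(- \frac{77}{45} + \frac{31205}{43}\right) \left(- \frac{1}{257}\right) = \frac{1400914}{1935} \left(- \frac{1}{257}\right) = - \frac{1400914}{497295}$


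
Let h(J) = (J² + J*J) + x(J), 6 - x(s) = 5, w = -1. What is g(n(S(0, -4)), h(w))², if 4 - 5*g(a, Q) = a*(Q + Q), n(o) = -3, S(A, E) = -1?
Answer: 484/25 ≈ 19.360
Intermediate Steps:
x(s) = 1 (x(s) = 6 - 1*5 = 6 - 5 = 1)
h(J) = 1 + 2*J² (h(J) = (J² + J*J) + 1 = (J² + J²) + 1 = 2*J² + 1 = 1 + 2*J²)
g(a, Q) = ⅘ - 2*Q*a/5 (g(a, Q) = ⅘ - a*(Q + Q)/5 = ⅘ - a*2*Q/5 = ⅘ - 2*Q*a/5)
g(n(S(0, -4)), h(w))² = (⅘ - ⅖*(1 + 2*(-1)²)*(-3))² = (⅘ - ⅖*(1 + 2*1)*(-3))² = (⅘ - ⅖*(1 + 2)*(-3))² = (⅘ - ⅖*3*(-3))² = (⅘ + 18/5)² = (22/5)² = 484/25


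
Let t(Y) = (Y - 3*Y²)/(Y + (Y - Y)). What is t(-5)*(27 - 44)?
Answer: -272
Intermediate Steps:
t(Y) = (Y - 3*Y²)/Y (t(Y) = (Y - 3*Y²)/(Y + 0) = (Y - 3*Y²)/Y)
t(-5)*(27 - 44) = (1 - 3*(-5))*(27 - 44) = (1 + 15)*(-17) = 16*(-17) = -272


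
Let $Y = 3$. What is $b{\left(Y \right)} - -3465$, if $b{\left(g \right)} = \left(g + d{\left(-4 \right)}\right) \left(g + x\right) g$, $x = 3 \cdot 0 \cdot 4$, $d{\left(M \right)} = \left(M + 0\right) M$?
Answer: $3636$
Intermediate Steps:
$d{\left(M \right)} = M^{2}$ ($d{\left(M \right)} = M M = M^{2}$)
$x = 0$ ($x = 0 \cdot 4 = 0$)
$b{\left(g \right)} = g^{2} \left(16 + g\right)$ ($b{\left(g \right)} = \left(g + \left(-4\right)^{2}\right) \left(g + 0\right) g = \left(g + 16\right) g g = \left(16 + g\right) g g = g \left(16 + g\right) g = g^{2} \left(16 + g\right)$)
$b{\left(Y \right)} - -3465 = 3^{2} \left(16 + 3\right) - -3465 = 9 \cdot 19 + 3465 = 171 + 3465 = 3636$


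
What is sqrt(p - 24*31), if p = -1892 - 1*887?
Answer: I*sqrt(3523) ≈ 59.355*I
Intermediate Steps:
p = -2779 (p = -1892 - 887 = -2779)
sqrt(p - 24*31) = sqrt(-2779 - 24*31) = sqrt(-2779 - 744) = sqrt(-3523) = I*sqrt(3523)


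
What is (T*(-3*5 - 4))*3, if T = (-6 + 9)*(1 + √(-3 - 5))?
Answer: -171 - 342*I*√2 ≈ -171.0 - 483.66*I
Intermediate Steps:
T = 3 + 6*I*√2 (T = 3*(1 + √(-8)) = 3*(1 + 2*I*√2) = 3 + 6*I*√2 ≈ 3.0 + 8.4853*I)
(T*(-3*5 - 4))*3 = ((3 + 6*I*√2)*(-3*5 - 4))*3 = ((3 + 6*I*√2)*(-15 - 4))*3 = ((3 + 6*I*√2)*(-19))*3 = (-57 - 114*I*√2)*3 = -171 - 342*I*√2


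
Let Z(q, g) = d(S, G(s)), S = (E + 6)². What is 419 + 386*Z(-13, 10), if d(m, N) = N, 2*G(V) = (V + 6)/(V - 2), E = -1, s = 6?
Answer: 998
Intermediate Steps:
G(V) = (6 + V)/(2*(-2 + V)) (G(V) = ((V + 6)/(V - 2))/2 = ((6 + V)/(-2 + V))/2 = (6 + V)/(2*(-2 + V)))
S = 25 (S = (-1 + 6)² = 5² = 25)
Z(q, g) = 3/2 (Z(q, g) = (6 + 6)/(2*(-2 + 6)) = (½)*12/4 = (½)*(¼)*12 = 3/2)
419 + 386*Z(-13, 10) = 419 + 386*(3/2) = 419 + 579 = 998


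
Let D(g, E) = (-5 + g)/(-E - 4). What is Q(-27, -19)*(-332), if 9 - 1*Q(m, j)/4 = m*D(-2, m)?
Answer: -23904/23 ≈ -1039.3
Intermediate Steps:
D(g, E) = (-5 + g)/(-4 - E)
Q(m, j) = 36 - 28*m/(4 + m) (Q(m, j) = 36 - 4*m*(5 - 1*(-2))/(4 + m) = 36 - 4*m*(5 + 2)/(4 + m) = 36 - 4*m*7/(4 + m) = 36 - 28*m/(4 + m))
Q(-27, -19)*(-332) = (8*(18 - 27)/(4 - 27))*(-332) = (8*(-9)/(-23))*(-332) = (8*(-1/23)*(-9))*(-332) = (72/23)*(-332) = -23904/23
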